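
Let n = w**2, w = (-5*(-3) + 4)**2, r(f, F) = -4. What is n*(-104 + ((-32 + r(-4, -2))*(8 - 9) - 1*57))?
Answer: -16290125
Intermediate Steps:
w = 361 (w = (15 + 4)**2 = 19**2 = 361)
n = 130321 (n = 361**2 = 130321)
n*(-104 + ((-32 + r(-4, -2))*(8 - 9) - 1*57)) = 130321*(-104 + ((-32 - 4)*(8 - 9) - 1*57)) = 130321*(-104 + (-36*(-1) - 57)) = 130321*(-104 + (36 - 57)) = 130321*(-104 - 21) = 130321*(-125) = -16290125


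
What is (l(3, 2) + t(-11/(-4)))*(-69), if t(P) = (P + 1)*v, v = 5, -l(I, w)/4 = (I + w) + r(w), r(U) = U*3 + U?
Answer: 9177/4 ≈ 2294.3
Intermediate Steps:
r(U) = 4*U (r(U) = 3*U + U = 4*U)
l(I, w) = -20*w - 4*I (l(I, w) = -4*((I + w) + 4*w) = -4*(I + 5*w) = -20*w - 4*I)
t(P) = 5 + 5*P (t(P) = (P + 1)*5 = (1 + P)*5 = 5 + 5*P)
(l(3, 2) + t(-11/(-4)))*(-69) = ((-20*2 - 4*3) + (5 + 5*(-11/(-4))))*(-69) = ((-40 - 12) + (5 + 5*(-11*(-¼))))*(-69) = (-52 + (5 + 5*(11/4)))*(-69) = (-52 + (5 + 55/4))*(-69) = (-52 + 75/4)*(-69) = -133/4*(-69) = 9177/4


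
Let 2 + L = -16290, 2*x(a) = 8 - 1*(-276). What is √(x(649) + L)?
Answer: 5*I*√646 ≈ 127.08*I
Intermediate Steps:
x(a) = 142 (x(a) = (8 - 1*(-276))/2 = (8 + 276)/2 = (½)*284 = 142)
L = -16292 (L = -2 - 16290 = -16292)
√(x(649) + L) = √(142 - 16292) = √(-16150) = 5*I*√646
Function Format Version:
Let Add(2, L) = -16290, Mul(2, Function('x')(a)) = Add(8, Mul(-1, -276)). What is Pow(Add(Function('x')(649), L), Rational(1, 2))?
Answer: Mul(5, I, Pow(646, Rational(1, 2))) ≈ Mul(127.08, I)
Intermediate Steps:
Function('x')(a) = 142 (Function('x')(a) = Mul(Rational(1, 2), Add(8, Mul(-1, -276))) = Mul(Rational(1, 2), Add(8, 276)) = Mul(Rational(1, 2), 284) = 142)
L = -16292 (L = Add(-2, -16290) = -16292)
Pow(Add(Function('x')(649), L), Rational(1, 2)) = Pow(Add(142, -16292), Rational(1, 2)) = Pow(-16150, Rational(1, 2)) = Mul(5, I, Pow(646, Rational(1, 2)))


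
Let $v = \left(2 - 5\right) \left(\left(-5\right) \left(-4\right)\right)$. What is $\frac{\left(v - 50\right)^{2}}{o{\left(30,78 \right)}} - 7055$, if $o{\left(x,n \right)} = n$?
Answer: $- \frac{269095}{39} \approx -6899.9$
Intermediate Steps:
$v = -60$ ($v = \left(-3\right) 20 = -60$)
$\frac{\left(v - 50\right)^{2}}{o{\left(30,78 \right)}} - 7055 = \frac{\left(-60 - 50\right)^{2}}{78} - 7055 = \left(-110\right)^{2} \cdot \frac{1}{78} - 7055 = 12100 \cdot \frac{1}{78} - 7055 = \frac{6050}{39} - 7055 = - \frac{269095}{39}$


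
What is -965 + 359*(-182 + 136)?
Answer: -17479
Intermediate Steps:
-965 + 359*(-182 + 136) = -965 + 359*(-46) = -965 - 16514 = -17479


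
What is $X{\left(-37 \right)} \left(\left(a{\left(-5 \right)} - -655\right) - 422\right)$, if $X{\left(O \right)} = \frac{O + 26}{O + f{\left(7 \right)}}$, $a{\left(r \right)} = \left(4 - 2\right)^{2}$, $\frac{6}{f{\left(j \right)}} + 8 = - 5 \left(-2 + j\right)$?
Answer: $\frac{28677}{409} \approx 70.115$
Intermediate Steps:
$f{\left(j \right)} = \frac{6}{2 - 5 j}$ ($f{\left(j \right)} = \frac{6}{-8 - 5 \left(-2 + j\right)} = \frac{6}{-8 - \left(-10 + 5 j\right)} = \frac{6}{2 - 5 j}$)
$a{\left(r \right)} = 4$ ($a{\left(r \right)} = 2^{2} = 4$)
$X{\left(O \right)} = \frac{26 + O}{- \frac{2}{11} + O}$ ($X{\left(O \right)} = \frac{O + 26}{O - \frac{6}{-2 + 5 \cdot 7}} = \frac{26 + O}{O - \frac{6}{-2 + 35}} = \frac{26 + O}{O - \frac{6}{33}} = \frac{26 + O}{O - \frac{2}{11}} = \frac{26 + O}{- \frac{2}{11} + O}$)
$X{\left(-37 \right)} \left(\left(a{\left(-5 \right)} - -655\right) - 422\right) = \frac{11 \left(26 - 37\right)}{-2 + 11 \left(-37\right)} \left(\left(4 - -655\right) - 422\right) = 11 \frac{1}{-2 - 407} \left(-11\right) \left(\left(4 + 655\right) - 422\right) = 11 \frac{1}{-409} \left(-11\right) \left(659 - 422\right) = 11 \left(- \frac{1}{409}\right) \left(-11\right) 237 = \frac{121}{409} \cdot 237 = \frac{28677}{409}$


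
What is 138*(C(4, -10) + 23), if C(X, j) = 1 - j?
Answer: 4692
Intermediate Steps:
138*(C(4, -10) + 23) = 138*((1 - 1*(-10)) + 23) = 138*((1 + 10) + 23) = 138*(11 + 23) = 138*34 = 4692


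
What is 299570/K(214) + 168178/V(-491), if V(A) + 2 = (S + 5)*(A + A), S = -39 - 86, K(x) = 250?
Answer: 1767138708/1472975 ≈ 1199.7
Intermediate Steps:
S = -125
V(A) = -2 - 240*A (V(A) = -2 + (-125 + 5)*(A + A) = -2 - 240*A)
299570/K(214) + 168178/V(-491) = 299570/250 + 168178/(-2 - 240*(-491)) = 299570*(1/250) + 168178/(-2 + 117840) = 29957/25 + 168178/117838 = 29957/25 + 168178*(1/117838) = 29957/25 + 84089/58919 = 1767138708/1472975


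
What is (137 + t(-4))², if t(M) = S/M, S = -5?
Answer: 305809/16 ≈ 19113.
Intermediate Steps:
t(M) = -5/M
(137 + t(-4))² = (137 - 5/(-4))² = (137 - 5*(-¼))² = (137 + 5/4)² = (553/4)² = 305809/16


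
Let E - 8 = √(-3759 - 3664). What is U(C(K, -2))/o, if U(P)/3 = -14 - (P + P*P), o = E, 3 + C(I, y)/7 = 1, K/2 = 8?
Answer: -4704/7487 + 588*I*√7423/7487 ≈ -0.62829 + 6.7664*I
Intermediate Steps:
K = 16 (K = 2*8 = 16)
C(I, y) = -14 (C(I, y) = -21 + 7*1 = -21 + 7 = -14)
E = 8 + I*√7423 (E = 8 + √(-3759 - 3664) = 8 + √(-7423) = 8 + I*√7423 ≈ 8.0 + 86.157*I)
o = 8 + I*√7423 ≈ 8.0 + 86.157*I
U(P) = -42 - 3*P - 3*P² (U(P) = 3*(-14 - (P + P*P)) = 3*(-14 - (P + P²)) = 3*(-14 + (-P - P²)) = 3*(-14 - P - P²) = -42 - 3*P - 3*P²)
U(C(K, -2))/o = (-42 - 3*(-14) - 3*(-14)²)/(8 + I*√7423) = (-42 + 42 - 3*196)/(8 + I*√7423) = (-42 + 42 - 588)/(8 + I*√7423) = -588/(8 + I*√7423)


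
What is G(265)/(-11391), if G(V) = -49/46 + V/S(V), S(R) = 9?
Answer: -11749/4715874 ≈ -0.0024914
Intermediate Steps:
G(V) = -49/46 + V/9
G(265)/(-11391) = (-49/46 + (⅑)*265)/(-11391) = (-49/46 + 265/9)*(-1/11391) = (11749/414)*(-1/11391) = -11749/4715874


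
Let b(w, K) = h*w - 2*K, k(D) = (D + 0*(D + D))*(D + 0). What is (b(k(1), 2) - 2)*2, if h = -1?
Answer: -14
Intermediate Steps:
k(D) = D² (k(D) = (D + 0*(2*D))*D = (D + 0)*D = D*D = D²)
b(w, K) = -w - 2*K
(b(k(1), 2) - 2)*2 = ((-1*1² - 2*2) - 2)*2 = ((-1*1 - 4) - 2)*2 = ((-1 - 4) - 2)*2 = (-5 - 2)*2 = -7*2 = -14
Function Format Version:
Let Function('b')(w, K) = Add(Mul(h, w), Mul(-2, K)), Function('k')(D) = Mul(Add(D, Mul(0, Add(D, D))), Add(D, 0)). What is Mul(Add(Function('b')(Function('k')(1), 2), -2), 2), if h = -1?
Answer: -14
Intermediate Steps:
Function('k')(D) = Pow(D, 2) (Function('k')(D) = Mul(Add(D, Mul(0, Mul(2, D))), D) = Mul(Add(D, 0), D) = Mul(D, D) = Pow(D, 2))
Function('b')(w, K) = Add(Mul(-1, w), Mul(-2, K))
Mul(Add(Function('b')(Function('k')(1), 2), -2), 2) = Mul(Add(Add(Mul(-1, Pow(1, 2)), Mul(-2, 2)), -2), 2) = Mul(Add(Add(Mul(-1, 1), -4), -2), 2) = Mul(Add(Add(-1, -4), -2), 2) = Mul(Add(-5, -2), 2) = Mul(-7, 2) = -14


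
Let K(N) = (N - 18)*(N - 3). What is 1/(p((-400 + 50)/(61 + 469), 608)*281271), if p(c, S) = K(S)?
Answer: 1/100399683450 ≈ 9.9602e-12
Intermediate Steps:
K(N) = (-18 + N)*(-3 + N)
p(c, S) = 54 + S² - 21*S
1/(p((-400 + 50)/(61 + 469), 608)*281271) = 1/((54 + 608² - 21*608)*281271) = (1/281271)/(54 + 369664 - 12768) = (1/281271)/356950 = (1/356950)*(1/281271) = 1/100399683450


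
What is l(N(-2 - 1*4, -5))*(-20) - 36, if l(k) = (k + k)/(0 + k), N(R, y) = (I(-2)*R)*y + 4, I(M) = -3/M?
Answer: -76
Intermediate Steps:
N(R, y) = 4 + 3*R*y/2 (N(R, y) = ((-3/(-2))*R)*y + 4 = ((-3*(-½))*R)*y + 4 = (3*R/2)*y + 4 = 3*R*y/2 + 4 = 4 + 3*R*y/2)
l(k) = 2 (l(k) = (2*k)/k = 2)
l(N(-2 - 1*4, -5))*(-20) - 36 = 2*(-20) - 36 = -40 - 36 = -76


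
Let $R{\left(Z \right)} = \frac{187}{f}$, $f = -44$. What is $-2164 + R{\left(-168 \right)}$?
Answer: $- \frac{8673}{4} \approx -2168.3$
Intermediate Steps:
$R{\left(Z \right)} = - \frac{17}{4}$ ($R{\left(Z \right)} = \frac{187}{-44} = 187 \left(- \frac{1}{44}\right) = - \frac{17}{4}$)
$-2164 + R{\left(-168 \right)} = -2164 - \frac{17}{4} = - \frac{8673}{4}$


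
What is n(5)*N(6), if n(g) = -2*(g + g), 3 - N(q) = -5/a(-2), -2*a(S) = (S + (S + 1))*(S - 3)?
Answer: -140/3 ≈ -46.667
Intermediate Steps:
a(S) = -(1 + 2*S)*(-3 + S)/2 (a(S) = -(S + (S + 1))*(S - 3)/2 = -(S + (1 + S))*(-3 + S)/2 = -(1 + 2*S)*(-3 + S)/2)
N(q) = 7/3 (N(q) = 3 - (-5)/(3/2 - 1*(-2)² + (5/2)*(-2)) = 3 - (-5)/(3/2 - 1*4 - 5) = 3 - (-5)/(3/2 - 4 - 5) = 3 - (-5)/(-15/2) = 3 - (-5)*(-2)/15 = 3 - 1*⅔ = 3 - ⅔ = 7/3)
n(g) = -4*g
n(5)*N(6) = -4*5*(7/3) = -20*7/3 = -140/3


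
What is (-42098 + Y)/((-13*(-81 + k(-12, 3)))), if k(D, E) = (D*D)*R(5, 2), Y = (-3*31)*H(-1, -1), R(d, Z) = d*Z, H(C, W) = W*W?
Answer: 42191/17667 ≈ 2.3881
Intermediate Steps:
H(C, W) = W²
R(d, Z) = Z*d
Y = -93 (Y = -3*31*(-1)² = -93*1 = -93)
k(D, E) = 10*D² (k(D, E) = (D*D)*(2*5) = D²*10 = 10*D²)
(-42098 + Y)/((-13*(-81 + k(-12, 3)))) = (-42098 - 93)/((-13*(-81 + 10*(-12)²))) = -42191*(-1/(13*(-81 + 10*144))) = -42191*(-1/(13*(-81 + 1440))) = -42191/((-13*1359)) = -42191/(-17667) = -42191*(-1/17667) = 42191/17667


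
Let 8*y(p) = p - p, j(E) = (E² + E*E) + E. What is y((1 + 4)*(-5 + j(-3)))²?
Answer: 0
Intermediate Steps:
j(E) = E + 2*E² (j(E) = (E² + E²) + E = 2*E² + E = E + 2*E²)
y(p) = 0 (y(p) = (p - p)/8 = (⅛)*0 = 0)
y((1 + 4)*(-5 + j(-3)))² = 0² = 0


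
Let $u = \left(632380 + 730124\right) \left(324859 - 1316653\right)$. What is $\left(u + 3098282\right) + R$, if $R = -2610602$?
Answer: $-1351322804496$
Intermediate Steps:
$u = -1351323292176$ ($u = 1362504 \left(-991794\right) = -1351323292176$)
$\left(u + 3098282\right) + R = \left(-1351323292176 + 3098282\right) - 2610602 = -1351320193894 - 2610602 = -1351322804496$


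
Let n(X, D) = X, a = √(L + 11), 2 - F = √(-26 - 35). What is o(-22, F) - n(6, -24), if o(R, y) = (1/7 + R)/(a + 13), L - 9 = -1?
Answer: -2763/350 + 51*√19/350 ≈ -7.2591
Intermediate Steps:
F = 2 - I*√61 (F = 2 - √(-26 - 35) = 2 - √(-61) = 2 - I*√61 ≈ 2.0 - 7.8102*I)
L = 8 (L = 9 - 1 = 8)
a = √19 (a = √(8 + 11) = √19 ≈ 4.3589)
o(R, y) = (⅐ + R)/(13 + √19) (o(R, y) = (1/7 + R)/(√19 + 13) = (⅐ + R)/(13 + √19))
o(-22, F) - n(6, -24) = (⅐ - 22)/(13 + √19) - 1*6 = -153/7/(13 + √19) - 6 = -153/(7*(13 + √19)) - 6 = -6 - 153/(7*(13 + √19))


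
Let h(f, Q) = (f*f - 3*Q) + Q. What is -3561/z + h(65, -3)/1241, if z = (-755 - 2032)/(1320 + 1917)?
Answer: 4772248478/1152889 ≈ 4139.4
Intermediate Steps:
h(f, Q) = f**2 - 2*Q (h(f, Q) = (f**2 - 3*Q) + Q = f**2 - 2*Q)
z = -929/1079 (z = -2787/3237 = -2787*1/3237 = -929/1079 ≈ -0.86098)
-3561/z + h(65, -3)/1241 = -3561/(-929/1079) + (65**2 - 2*(-3))/1241 = -3561*(-1079/929) + (4225 + 6)*(1/1241) = 3842319/929 + 4231*(1/1241) = 3842319/929 + 4231/1241 = 4772248478/1152889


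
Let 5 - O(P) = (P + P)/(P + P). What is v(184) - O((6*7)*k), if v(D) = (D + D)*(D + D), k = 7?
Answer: 135420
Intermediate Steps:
v(D) = 4*D**2 (v(D) = (2*D)*(2*D) = 4*D**2)
O(P) = 4 (O(P) = 5 - (P + P)/(P + P) = 5 - 2*P/(2*P) = 5 - 2*P*1/(2*P) = 5 - 1*1 = 5 - 1 = 4)
v(184) - O((6*7)*k) = 4*184**2 - 1*4 = 4*33856 - 4 = 135424 - 4 = 135420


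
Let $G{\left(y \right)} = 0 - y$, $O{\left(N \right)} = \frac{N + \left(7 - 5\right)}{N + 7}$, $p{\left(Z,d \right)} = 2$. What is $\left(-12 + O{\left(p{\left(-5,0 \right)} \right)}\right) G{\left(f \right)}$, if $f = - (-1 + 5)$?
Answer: $- \frac{416}{9} \approx -46.222$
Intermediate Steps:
$O{\left(N \right)} = \frac{2 + N}{7 + N}$ ($O{\left(N \right)} = \frac{N + \left(7 - 5\right)}{7 + N} = \frac{N + 2}{7 + N} = \frac{2 + N}{7 + N}$)
$f = -4$ ($f = \left(-1\right) 4 = -4$)
$G{\left(y \right)} = - y$
$\left(-12 + O{\left(p{\left(-5,0 \right)} \right)}\right) G{\left(f \right)} = \left(-12 + \frac{2 + 2}{7 + 2}\right) \left(\left(-1\right) \left(-4\right)\right) = \left(-12 + \frac{1}{9} \cdot 4\right) 4 = \left(-12 + \frac{4}{9}\right) 4 = \left(- \frac{104}{9}\right) 4 = - \frac{416}{9}$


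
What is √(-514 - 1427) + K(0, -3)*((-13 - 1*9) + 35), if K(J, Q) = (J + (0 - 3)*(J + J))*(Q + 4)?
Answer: I*√1941 ≈ 44.057*I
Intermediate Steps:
K(J, Q) = -5*J*(4 + Q) (K(J, Q) = (J - 6*J)*(4 + Q) = (-5*J)*(4 + Q) = -5*J*(4 + Q))
√(-514 - 1427) + K(0, -3)*((-13 - 1*9) + 35) = √(-514 - 1427) + (-5*0*(4 - 3))*((-13 - 1*9) + 35) = √(-1941) + (-5*0*1)*((-13 - 9) + 35) = I*√1941 + 0*(-22 + 35) = I*√1941 + 0*13 = I*√1941 + 0 = I*√1941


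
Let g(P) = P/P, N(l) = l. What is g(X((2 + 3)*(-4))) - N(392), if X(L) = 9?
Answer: -391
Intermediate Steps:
g(P) = 1
g(X((2 + 3)*(-4))) - N(392) = 1 - 1*392 = 1 - 392 = -391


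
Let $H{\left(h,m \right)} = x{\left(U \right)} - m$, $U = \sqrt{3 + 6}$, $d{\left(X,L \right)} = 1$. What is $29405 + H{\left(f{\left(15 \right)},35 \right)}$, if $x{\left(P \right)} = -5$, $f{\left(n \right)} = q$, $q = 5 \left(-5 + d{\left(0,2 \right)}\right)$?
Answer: $29365$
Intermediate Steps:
$q = -20$ ($q = 5 \left(-5 + 1\right) = 5 \left(-4\right) = -20$)
$f{\left(n \right)} = -20$
$U = 3$ ($U = \sqrt{9} = 3$)
$H{\left(h,m \right)} = -5 - m$
$29405 + H{\left(f{\left(15 \right)},35 \right)} = 29405 - 40 = 29365$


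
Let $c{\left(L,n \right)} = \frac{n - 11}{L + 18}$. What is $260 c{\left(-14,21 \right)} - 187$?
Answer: $463$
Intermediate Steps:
$c{\left(L,n \right)} = \frac{-11 + n}{18 + L}$
$260 c{\left(-14,21 \right)} - 187 = 260 \frac{-11 + 21}{18 - 14} - 187 = 260 \cdot \frac{1}{4} \cdot 10 - 187 = 260 \cdot \frac{5}{2} - 187 = 650 - 187 = 463$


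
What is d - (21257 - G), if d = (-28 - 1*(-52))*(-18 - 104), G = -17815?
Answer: -42000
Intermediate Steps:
d = -2928 (d = (-28 + 52)*(-122) = 24*(-122) = -2928)
d - (21257 - G) = -2928 - (21257 - 1*(-17815)) = -2928 - (21257 + 17815) = -2928 - 1*39072 = -2928 - 39072 = -42000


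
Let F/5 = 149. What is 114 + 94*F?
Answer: 70144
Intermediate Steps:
F = 745 (F = 5*149 = 745)
114 + 94*F = 114 + 94*745 = 114 + 70030 = 70144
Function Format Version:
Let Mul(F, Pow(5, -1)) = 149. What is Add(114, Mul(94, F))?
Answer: 70144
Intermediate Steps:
F = 745 (F = Mul(5, 149) = 745)
Add(114, Mul(94, F)) = Add(114, Mul(94, 745)) = Add(114, 70030) = 70144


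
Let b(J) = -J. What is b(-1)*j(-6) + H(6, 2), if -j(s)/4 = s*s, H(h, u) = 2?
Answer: -142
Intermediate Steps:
j(s) = -4*s² (j(s) = -4*s*s = -4*s²)
b(-1)*j(-6) + H(6, 2) = (-1*(-1))*(-4*(-6)²) + 2 = 1*(-4*36) + 2 = 1*(-144) + 2 = -144 + 2 = -142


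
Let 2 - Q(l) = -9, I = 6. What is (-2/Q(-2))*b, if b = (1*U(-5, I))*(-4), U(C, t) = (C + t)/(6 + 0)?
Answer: 4/33 ≈ 0.12121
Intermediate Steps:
Q(l) = 11 (Q(l) = 2 - 1*(-9) = 2 + 9 = 11)
U(C, t) = C/6 + t/6 (U(C, t) = (C + t)/6 = (C + t)*(1/6) = C/6 + t/6)
b = -2/3 (b = (1*((1/6)*(-5) + (1/6)*6))*(-4) = (1*(-5/6 + 1))*(-4) = (1*(1/6))*(-4) = (1/6)*(-4) = -2/3 ≈ -0.66667)
(-2/Q(-2))*b = -2/11*(-2/3) = 4/33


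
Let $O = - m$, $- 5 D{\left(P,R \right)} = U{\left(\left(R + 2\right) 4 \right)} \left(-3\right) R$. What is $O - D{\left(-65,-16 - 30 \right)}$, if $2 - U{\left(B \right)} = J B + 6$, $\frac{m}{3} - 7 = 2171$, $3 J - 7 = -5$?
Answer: $-3406$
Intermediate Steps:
$J = \frac{2}{3}$ ($J = \frac{7}{3} + \frac{1}{3} \left(-5\right) = \frac{7}{3} - \frac{5}{3} = \frac{2}{3} \approx 0.66667$)
$m = 6534$ ($m = 21 + 3 \cdot 2171 = 21 + 6513 = 6534$)
$U{\left(B \right)} = -4 - \frac{2 B}{3}$ ($U{\left(B \right)} = 2 - \left(\frac{2 B}{3} + 6\right) = 2 - \left(6 + \frac{2 B}{3}\right) = -4 - \frac{2 B}{3}$)
$D{\left(P,R \right)} = - \frac{R \left(28 + 8 R\right)}{5}$ ($D{\left(P,R \right)} = - \frac{\left(-4 - \frac{2 \left(R + 2\right) 4}{3}\right) \left(-3\right) R}{5} = - \frac{\left(-4 - \frac{2 \left(2 + R\right) 4}{3}\right) \left(-3\right) R}{5} = - \frac{\left(-4 - \frac{2 \left(8 + 4 R\right)}{3}\right) \left(-3\right) R}{5} = - \frac{\left(-4 - \left(\frac{16}{3} + \frac{8 R}{3}\right)\right) \left(-3\right) R}{5} = - \frac{\left(- \frac{28}{3} - \frac{8 R}{3}\right) \left(-3\right) R}{5} = - \frac{\left(28 + 8 R\right) R}{5} = - \frac{R \left(28 + 8 R\right)}{5}$)
$O = -6534$ ($O = \left(-1\right) 6534 = -6534$)
$O - D{\left(-65,-16 - 30 \right)} = -6534 - - \frac{4 \left(-16 - 30\right) \left(7 + 2 \left(-16 - 30\right)\right)}{5} = -6534 - \left(- \frac{4}{5}\right) \left(-46\right) \left(7 + 2 \left(-46\right)\right) = -6534 - \left(- \frac{4}{5}\right) \left(-46\right) \left(7 - 92\right) = -6534 - \left(- \frac{4}{5}\right) \left(-46\right) \left(-85\right) = -6534 - -3128 = -6534 + 3128 = -3406$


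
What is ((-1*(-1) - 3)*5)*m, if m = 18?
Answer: -180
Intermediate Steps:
((-1*(-1) - 3)*5)*m = ((-1*(-1) - 3)*5)*18 = ((1 - 3)*5)*18 = -2*5*18 = -10*18 = -180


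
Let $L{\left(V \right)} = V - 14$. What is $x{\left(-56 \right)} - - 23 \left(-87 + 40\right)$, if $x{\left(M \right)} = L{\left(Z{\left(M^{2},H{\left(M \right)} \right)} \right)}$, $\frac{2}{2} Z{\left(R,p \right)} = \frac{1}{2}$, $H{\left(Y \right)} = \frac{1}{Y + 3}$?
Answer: $- \frac{2189}{2} \approx -1094.5$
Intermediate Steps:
$H{\left(Y \right)} = \frac{1}{3 + Y}$
$Z{\left(R,p \right)} = \frac{1}{2}$
$L{\left(V \right)} = -14 + V$
$x{\left(M \right)} = - \frac{27}{2}$ ($x{\left(M \right)} = -14 + \frac{1}{2} = - \frac{27}{2}$)
$x{\left(-56 \right)} - - 23 \left(-87 + 40\right) = - \frac{27}{2} - - 23 \left(-87 + 40\right) = - \frac{27}{2} - \left(-23\right) \left(-47\right) = - \frac{27}{2} - 1081 = - \frac{2189}{2}$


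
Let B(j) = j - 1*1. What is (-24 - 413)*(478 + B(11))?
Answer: -213256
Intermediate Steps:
B(j) = -1 + j (B(j) = j - 1 = -1 + j)
(-24 - 413)*(478 + B(11)) = (-24 - 413)*(478 + (-1 + 11)) = -437*(478 + 10) = -437*488 = -213256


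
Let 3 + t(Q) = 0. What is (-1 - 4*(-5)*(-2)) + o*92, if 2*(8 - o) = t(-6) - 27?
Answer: 2075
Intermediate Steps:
t(Q) = -3 (t(Q) = -3 + 0 = -3)
o = 23 (o = 8 - (-3 - 27)/2 = 8 - 1/2*(-30) = 8 + 15 = 23)
(-1 - 4*(-5)*(-2)) + o*92 = (-1 - 4*(-5)*(-2)) + 23*92 = (-1 + 20*(-2)) + 2116 = (-1 - 40) + 2116 = -41 + 2116 = 2075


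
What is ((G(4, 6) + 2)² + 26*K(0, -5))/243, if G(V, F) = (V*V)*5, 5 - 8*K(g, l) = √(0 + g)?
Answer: 8987/324 ≈ 27.738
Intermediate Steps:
K(g, l) = 5/8 - √g/8 (K(g, l) = 5/8 - √(0 + g)/8 = 5/8 - √g/8)
G(V, F) = 5*V² (G(V, F) = V²*5 = 5*V²)
((G(4, 6) + 2)² + 26*K(0, -5))/243 = ((5*4² + 2)² + 26*(5/8 - √0/8))/243 = ((5*16 + 2)² + 26*(5/8 - ⅛*0))*(1/243) = ((80 + 2)² + 26*(5/8 + 0))*(1/243) = (82² + 26*(5/8))*(1/243) = (6724 + 65/4)*(1/243) = (26961/4)*(1/243) = 8987/324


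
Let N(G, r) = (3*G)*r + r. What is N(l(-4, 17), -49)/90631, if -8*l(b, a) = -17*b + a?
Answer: 12103/725048 ≈ 0.016693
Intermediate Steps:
l(b, a) = -a/8 + 17*b/8 (l(b, a) = -(-17*b + a)/8 = -(a - 17*b)/8 = -a/8 + 17*b/8)
N(G, r) = r + 3*G*r (N(G, r) = 3*G*r + r = r + 3*G*r)
N(l(-4, 17), -49)/90631 = -49*(1 + 3*(-⅛*17 + (17/8)*(-4)))/90631 = -49*(1 + 3*(-17/8 - 17/2))*(1/90631) = -49*(1 + 3*(-85/8))*(1/90631) = -49*(1 - 255/8)*(1/90631) = -49*(-247/8)*(1/90631) = (12103/8)*(1/90631) = 12103/725048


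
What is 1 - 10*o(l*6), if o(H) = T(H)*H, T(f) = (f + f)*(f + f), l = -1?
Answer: 8641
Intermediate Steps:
T(f) = 4*f² (T(f) = (2*f)*(2*f) = 4*f²)
o(H) = 4*H³ (o(H) = (4*H²)*H = 4*H³)
1 - 10*o(l*6) = 1 - 40*(-1*6)³ = 1 - 40*(-6)³ = 1 - 40*(-216) = 1 - 10*(-864) = 1 + 8640 = 8641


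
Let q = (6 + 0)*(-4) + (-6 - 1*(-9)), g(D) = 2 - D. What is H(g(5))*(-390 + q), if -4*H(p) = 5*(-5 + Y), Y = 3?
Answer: -2055/2 ≈ -1027.5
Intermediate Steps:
H(p) = 5/2 (H(p) = -5*(-5 + 3)/4 = -5*(-2)/4 = -¼*(-10) = 5/2)
q = -21 (q = 6*(-4) + (-6 + 9) = -24 + 3 = -21)
H(g(5))*(-390 + q) = 5*(-390 - 21)/2 = (5/2)*(-411) = -2055/2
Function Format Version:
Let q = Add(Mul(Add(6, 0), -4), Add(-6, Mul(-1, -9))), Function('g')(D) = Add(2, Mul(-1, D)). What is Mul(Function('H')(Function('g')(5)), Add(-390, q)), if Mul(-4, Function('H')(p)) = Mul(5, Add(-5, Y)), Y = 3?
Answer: Rational(-2055, 2) ≈ -1027.5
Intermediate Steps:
Function('H')(p) = Rational(5, 2) (Function('H')(p) = Mul(Rational(-1, 4), Mul(5, Add(-5, 3))) = Mul(Rational(-1, 4), Mul(5, -2)) = Mul(Rational(-1, 4), -10) = Rational(5, 2))
q = -21 (q = Add(Mul(6, -4), Add(-6, 9)) = Add(-24, 3) = -21)
Mul(Function('H')(Function('g')(5)), Add(-390, q)) = Mul(Rational(5, 2), Add(-390, -21)) = Mul(Rational(5, 2), -411) = Rational(-2055, 2)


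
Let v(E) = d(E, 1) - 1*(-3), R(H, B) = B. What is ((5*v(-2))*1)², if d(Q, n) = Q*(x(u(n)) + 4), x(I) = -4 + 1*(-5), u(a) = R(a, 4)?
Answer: 4225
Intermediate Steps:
u(a) = 4
x(I) = -9 (x(I) = -4 - 5 = -9)
d(Q, n) = -5*Q (d(Q, n) = Q*(-9 + 4) = Q*(-5) = -5*Q)
v(E) = 3 - 5*E (v(E) = -5*E - 1*(-3) = -5*E + 3 = 3 - 5*E)
((5*v(-2))*1)² = ((5*(3 - 5*(-2)))*1)² = ((5*(3 + 10))*1)² = ((5*13)*1)² = (65*1)² = 65² = 4225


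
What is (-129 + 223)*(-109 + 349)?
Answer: 22560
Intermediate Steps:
(-129 + 223)*(-109 + 349) = 94*240 = 22560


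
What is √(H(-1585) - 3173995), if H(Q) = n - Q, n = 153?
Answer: 33*I*√2913 ≈ 1781.1*I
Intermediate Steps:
H(Q) = 153 - Q
√(H(-1585) - 3173995) = √((153 - 1*(-1585)) - 3173995) = √((153 + 1585) - 3173995) = √(1738 - 3173995) = √(-3172257) = 33*I*√2913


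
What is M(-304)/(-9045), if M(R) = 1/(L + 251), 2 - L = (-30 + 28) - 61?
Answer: -1/2858220 ≈ -3.4987e-7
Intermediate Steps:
L = 65 (L = 2 - ((-30 + 28) - 61) = 2 - (-2 - 61) = 2 - 1*(-63) = 2 + 63 = 65)
M(R) = 1/316 (M(R) = 1/(65 + 251) = 1/316)
M(-304)/(-9045) = (1/316)/(-9045) = (1/316)*(-1/9045) = -1/2858220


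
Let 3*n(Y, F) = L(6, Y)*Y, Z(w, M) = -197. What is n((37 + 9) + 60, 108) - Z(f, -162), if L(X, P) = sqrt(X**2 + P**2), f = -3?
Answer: 197 + 212*sqrt(2818)/3 ≈ 3948.3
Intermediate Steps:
L(X, P) = sqrt(P**2 + X**2)
n(Y, F) = Y*sqrt(36 + Y**2)/3 (n(Y, F) = (sqrt(Y**2 + 6**2)*Y)/3 = (sqrt(Y**2 + 36)*Y)/3 = (sqrt(36 + Y**2)*Y)/3 = (Y*sqrt(36 + Y**2))/3 = Y*sqrt(36 + Y**2)/3)
n((37 + 9) + 60, 108) - Z(f, -162) = ((37 + 9) + 60)*sqrt(36 + ((37 + 9) + 60)**2)/3 - 1*(-197) = (46 + 60)*sqrt(36 + (46 + 60)**2)/3 + 197 = (1/3)*106*sqrt(36 + 106**2) + 197 = (1/3)*106*sqrt(36 + 11236) + 197 = (1/3)*106*sqrt(11272) + 197 = (1/3)*106*(2*sqrt(2818)) + 197 = 212*sqrt(2818)/3 + 197 = 197 + 212*sqrt(2818)/3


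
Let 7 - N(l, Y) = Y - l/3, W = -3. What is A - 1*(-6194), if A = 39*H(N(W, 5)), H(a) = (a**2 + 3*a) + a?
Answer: 6389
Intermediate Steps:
N(l, Y) = 7 - Y + l/3 (N(l, Y) = 7 - (Y - l/3) = 7 + (-Y + l/3) = 7 - Y + l/3)
H(a) = a**2 + 4*a
A = 195 (A = 39*((7 - 1*5 + (1/3)*(-3))*(4 + (7 - 1*5 + (1/3)*(-3)))) = 39*((7 - 5 - 1)*(4 + (7 - 5 - 1))) = 39*(1*(4 + 1)) = 39*(1*5) = 39*5 = 195)
A - 1*(-6194) = 195 - 1*(-6194) = 195 + 6194 = 6389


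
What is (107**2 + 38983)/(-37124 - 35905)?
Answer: -50432/73029 ≈ -0.69057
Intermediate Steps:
(107**2 + 38983)/(-37124 - 35905) = (11449 + 38983)/(-73029) = 50432*(-1/73029) = -50432/73029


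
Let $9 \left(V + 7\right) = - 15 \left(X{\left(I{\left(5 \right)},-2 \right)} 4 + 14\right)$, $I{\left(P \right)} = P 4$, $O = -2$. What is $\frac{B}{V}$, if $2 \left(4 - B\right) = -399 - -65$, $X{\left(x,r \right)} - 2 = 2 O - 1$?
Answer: $- \frac{513}{31} \approx -16.548$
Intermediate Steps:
$I{\left(P \right)} = 4 P$
$X{\left(x,r \right)} = -3$ ($X{\left(x,r \right)} = 2 + \left(2 \left(-2\right) - 1\right) = 2 - 5 = -3$)
$B = 171$ ($B = 4 - \frac{-399 - -65}{2} = 4 - \frac{-399 + \left(-14 + 79\right)}{2} = 4 - \frac{-399 + 65}{2} = 4 - -167 = 4 + 167 = 171$)
$V = - \frac{31}{3}$ ($V = -7 + \frac{\left(-15\right) \left(\left(-3\right) 4 + 14\right)}{9} = -7 + \frac{\left(-15\right) \left(-12 + 14\right)}{9} = -7 + \frac{\left(-15\right) 2}{9} = -7 + \frac{1}{9} \left(-30\right) = -7 - \frac{10}{3} = - \frac{31}{3} \approx -10.333$)
$\frac{B}{V} = \frac{171}{- \frac{31}{3}} = 171 \left(- \frac{3}{31}\right) = - \frac{513}{31}$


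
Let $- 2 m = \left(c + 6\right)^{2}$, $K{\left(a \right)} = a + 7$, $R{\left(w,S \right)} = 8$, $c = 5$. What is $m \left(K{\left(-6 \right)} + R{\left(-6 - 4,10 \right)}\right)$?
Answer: $- \frac{1089}{2} \approx -544.5$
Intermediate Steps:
$K{\left(a \right)} = 7 + a$
$m = - \frac{121}{2}$ ($m = - \frac{\left(5 + 6\right)^{2}}{2} = - \frac{11^{2}}{2} = \left(- \frac{1}{2}\right) 121 = - \frac{121}{2} \approx -60.5$)
$m \left(K{\left(-6 \right)} + R{\left(-6 - 4,10 \right)}\right) = - \frac{121 \left(\left(7 - 6\right) + 8\right)}{2} = - \frac{121 \left(1 + 8\right)}{2} = \left(- \frac{121}{2}\right) 9 = - \frac{1089}{2}$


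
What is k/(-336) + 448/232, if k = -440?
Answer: 3947/1218 ≈ 3.2406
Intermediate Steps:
k/(-336) + 448/232 = -440/(-336) + 448/232 = -440*(-1/336) + 448*(1/232) = 55/42 + 56/29 = 3947/1218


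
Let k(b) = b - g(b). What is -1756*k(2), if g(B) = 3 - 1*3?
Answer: -3512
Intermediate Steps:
g(B) = 0 (g(B) = 3 - 3 = 0)
k(b) = b (k(b) = b - 1*0 = b + 0 = b)
-1756*k(2) = -1756*2 = -3512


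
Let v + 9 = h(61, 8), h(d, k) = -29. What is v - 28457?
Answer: -28495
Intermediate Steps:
v = -38 (v = -9 - 29 = -38)
v - 28457 = -38 - 28457 = -28495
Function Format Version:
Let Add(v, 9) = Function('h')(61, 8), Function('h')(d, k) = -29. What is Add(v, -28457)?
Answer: -28495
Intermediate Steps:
v = -38 (v = Add(-9, -29) = -38)
Add(v, -28457) = Add(-38, -28457) = -28495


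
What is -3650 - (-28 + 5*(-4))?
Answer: -3602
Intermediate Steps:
-3650 - (-28 + 5*(-4)) = -3650 - (-28 - 20) = -3650 - 1*(-48) = -3650 + 48 = -3602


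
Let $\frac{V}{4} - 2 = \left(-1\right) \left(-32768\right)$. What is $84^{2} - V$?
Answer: $-124024$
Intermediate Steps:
$V = 131080$ ($V = 8 + 4 \left(\left(-1\right) \left(-32768\right)\right) = 8 + 4 \cdot 32768 = 8 + 131072 = 131080$)
$84^{2} - V = 84^{2} - 131080 = 7056 - 131080 = -124024$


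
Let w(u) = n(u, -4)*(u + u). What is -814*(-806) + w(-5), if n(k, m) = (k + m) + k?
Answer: 656224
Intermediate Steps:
n(k, m) = m + 2*k
w(u) = 2*u*(-4 + 2*u) (w(u) = (-4 + 2*u)*(u + u) = (-4 + 2*u)*(2*u) = 2*u*(-4 + 2*u))
-814*(-806) + w(-5) = -814*(-806) + 4*(-5)*(-2 - 5) = 656084 + 4*(-5)*(-7) = 656084 + 140 = 656224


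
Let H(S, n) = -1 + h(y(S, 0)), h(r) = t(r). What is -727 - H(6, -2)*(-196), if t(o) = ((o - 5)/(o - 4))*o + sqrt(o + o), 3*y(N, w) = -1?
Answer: -39133/39 + 196*I*sqrt(6)/3 ≈ -1003.4 + 160.03*I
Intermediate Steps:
y(N, w) = -1/3 (y(N, w) = (1/3)*(-1) = -1/3)
t(o) = sqrt(2)*sqrt(o) + o*(-5 + o)/(-4 + o) (t(o) = ((-5 + o)/(-4 + o))*o + sqrt(2*o) = ((-5 + o)/(-4 + o))*o + sqrt(2)*sqrt(o) = o*(-5 + o)/(-4 + o) + sqrt(2)*sqrt(o) = sqrt(2)*sqrt(o) + o*(-5 + o)/(-4 + o))
h(r) = (r**2 - 5*r + sqrt(2)*r**(3/2) - 4*sqrt(2)*sqrt(r))/(-4 + r)
H(S, n) = -55/39 + I*sqrt(6)/3 (H(S, n) = -1 + ((-1/3)**2 - 5*(-1/3) + sqrt(2)*(-1/3)**(3/2) - 4*sqrt(2)*sqrt(-1/3))/(-4 - 1/3) = -1 + (1/9 + 5/3 + sqrt(2)*(-I*sqrt(3)/9) - 4*sqrt(2)*I*sqrt(3)/3)/(-13/3) = -1 - 3*(1/9 + 5/3 - I*sqrt(6)/9 - 4*I*sqrt(6)/3)/13 = -1 - 3*(16/9 - 13*I*sqrt(6)/9)/13 = -1 + (-16/39 + I*sqrt(6)/3) = -55/39 + I*sqrt(6)/3)
-727 - H(6, -2)*(-196) = -727 - (-55/39 + I*sqrt(6)/3)*(-196) = -727 - (10780/39 - 196*I*sqrt(6)/3) = -727 + (-10780/39 + 196*I*sqrt(6)/3) = -39133/39 + 196*I*sqrt(6)/3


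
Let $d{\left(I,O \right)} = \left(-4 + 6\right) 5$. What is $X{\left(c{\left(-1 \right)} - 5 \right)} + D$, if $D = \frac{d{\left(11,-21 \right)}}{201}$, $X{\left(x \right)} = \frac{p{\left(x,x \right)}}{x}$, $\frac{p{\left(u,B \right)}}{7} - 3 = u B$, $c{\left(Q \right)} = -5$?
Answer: $- \frac{144821}{2010} \approx -72.05$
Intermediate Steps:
$d{\left(I,O \right)} = 10$ ($d{\left(I,O \right)} = 2 \cdot 5 = 10$)
$p{\left(u,B \right)} = 21 + 7 B u$ ($p{\left(u,B \right)} = 21 + 7 u B = 21 + 7 B u$)
$X{\left(x \right)} = \frac{21 + 7 x^{2}}{x}$ ($X{\left(x \right)} = \frac{21 + 7 x x}{x} = \frac{21 + 7 x^{2}}{x}$)
$D = \frac{10}{201} \approx 0.049751$
$X{\left(c{\left(-1 \right)} - 5 \right)} + D = \left(7 \left(-5 - 5\right) + \frac{21}{-5 - 5}\right) + \frac{10}{201} = \left(7 \left(-10\right) + \frac{21}{-10}\right) + \frac{10}{201} = \left(-70 + 21 \left(- \frac{1}{10}\right)\right) + \frac{10}{201} = \left(-70 - \frac{21}{10}\right) + \frac{10}{201} = - \frac{721}{10} + \frac{10}{201} = - \frac{144821}{2010}$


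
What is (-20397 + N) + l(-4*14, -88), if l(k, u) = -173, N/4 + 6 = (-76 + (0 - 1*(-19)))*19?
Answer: -24926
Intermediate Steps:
N = -4356 (N = -24 + 4*((-76 + (0 - 1*(-19)))*19) = -24 + 4*((-76 + (0 + 19))*19) = -24 + 4*((-76 + 19)*19) = -24 + 4*(-57*19) = -24 + 4*(-1083) = -24 - 4332 = -4356)
(-20397 + N) + l(-4*14, -88) = (-20397 - 4356) - 173 = -24753 - 173 = -24926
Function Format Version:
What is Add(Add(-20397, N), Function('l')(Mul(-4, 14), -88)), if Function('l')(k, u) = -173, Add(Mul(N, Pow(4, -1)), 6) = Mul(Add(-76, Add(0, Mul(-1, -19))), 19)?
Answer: -24926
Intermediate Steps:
N = -4356 (N = Add(-24, Mul(4, Mul(Add(-76, Add(0, Mul(-1, -19))), 19))) = Add(-24, Mul(4, Mul(Add(-76, Add(0, 19)), 19))) = Add(-24, Mul(4, Mul(Add(-76, 19), 19))) = Add(-24, Mul(4, Mul(-57, 19))) = Add(-24, Mul(4, -1083)) = Add(-24, -4332) = -4356)
Add(Add(-20397, N), Function('l')(Mul(-4, 14), -88)) = Add(Add(-20397, -4356), -173) = Add(-24753, -173) = -24926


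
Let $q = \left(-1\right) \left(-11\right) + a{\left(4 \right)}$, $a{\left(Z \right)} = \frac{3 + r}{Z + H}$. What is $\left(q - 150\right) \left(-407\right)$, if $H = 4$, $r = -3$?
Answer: $56573$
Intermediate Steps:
$a{\left(Z \right)} = 0$ ($a{\left(Z \right)} = \frac{3 - 3}{Z + 4} = \frac{0}{4 + Z} = 0$)
$q = 11$ ($q = \left(-1\right) \left(-11\right) + 0 = 11 + 0 = 11$)
$\left(q - 150\right) \left(-407\right) = \left(11 - 150\right) \left(-407\right) = \left(-139\right) \left(-407\right) = 56573$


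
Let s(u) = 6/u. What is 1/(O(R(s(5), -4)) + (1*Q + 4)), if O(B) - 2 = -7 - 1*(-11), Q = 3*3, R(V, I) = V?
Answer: 1/19 ≈ 0.052632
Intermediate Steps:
Q = 9
O(B) = 6 (O(B) = 2 + (-7 - 1*(-11)) = 2 + (-7 + 11) = 2 + 4 = 6)
1/(O(R(s(5), -4)) + (1*Q + 4)) = 1/(6 + (1*9 + 4)) = 1/(6 + (9 + 4)) = 1/(6 + 13) = 1/19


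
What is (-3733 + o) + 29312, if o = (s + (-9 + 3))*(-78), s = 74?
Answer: 20275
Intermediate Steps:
o = -5304 (o = (74 + (-9 + 3))*(-78) = (74 - 6)*(-78) = 68*(-78) = -5304)
(-3733 + o) + 29312 = (-3733 - 5304) + 29312 = -9037 + 29312 = 20275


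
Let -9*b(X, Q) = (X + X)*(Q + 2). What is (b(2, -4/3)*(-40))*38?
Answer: 12160/27 ≈ 450.37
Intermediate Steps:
b(X, Q) = -2*X*(2 + Q)/9 (b(X, Q) = -(X + X)*(Q + 2)/9 = -2*X*(2 + Q)/9)
(b(2, -4/3)*(-40))*38 = (-2/9*2*(2 - 4/3)*(-40))*38 = (-2/9*2*2/3*(-40))*38 = -8/27*(-40)*38 = (320/27)*38 = 12160/27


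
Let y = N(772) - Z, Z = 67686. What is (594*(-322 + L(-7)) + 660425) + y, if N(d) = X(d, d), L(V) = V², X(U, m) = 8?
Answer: 430585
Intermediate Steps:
N(d) = 8
y = -67678 (y = 8 - 1*67686 = 8 - 67686 = -67678)
(594*(-322 + L(-7)) + 660425) + y = (594*(-322 + (-7)²) + 660425) - 67678 = (594*(-322 + 49) + 660425) - 67678 = (594*(-273) + 660425) - 67678 = (-162162 + 660425) - 67678 = 498263 - 67678 = 430585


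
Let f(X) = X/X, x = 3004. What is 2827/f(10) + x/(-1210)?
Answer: 1708833/605 ≈ 2824.5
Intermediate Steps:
f(X) = 1
2827/f(10) + x/(-1210) = 2827/1 + 3004/(-1210) = 2827*1 + 3004*(-1/1210) = 2827 - 1502/605 = 1708833/605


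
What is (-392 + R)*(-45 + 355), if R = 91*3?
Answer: -36890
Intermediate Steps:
R = 273
(-392 + R)*(-45 + 355) = (-392 + 273)*(-45 + 355) = -119*310 = -36890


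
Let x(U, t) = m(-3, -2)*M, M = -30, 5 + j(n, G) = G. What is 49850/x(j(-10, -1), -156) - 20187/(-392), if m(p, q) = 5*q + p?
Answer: 2741413/15288 ≈ 179.32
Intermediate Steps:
j(n, G) = -5 + G
m(p, q) = p + 5*q
x(U, t) = 390 (x(U, t) = (-3 + 5*(-2))*(-30) = (-3 - 10)*(-30) = -13*(-30) = 390)
49850/x(j(-10, -1), -156) - 20187/(-392) = 49850/390 - 20187/(-392) = 49850*(1/390) - 20187*(-1/392) = 4985/39 + 20187/392 = 2741413/15288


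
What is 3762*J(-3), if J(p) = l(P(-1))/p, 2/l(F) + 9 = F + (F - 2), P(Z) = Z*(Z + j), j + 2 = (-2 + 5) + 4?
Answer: 132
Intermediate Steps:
j = 5 (j = -2 + ((-2 + 5) + 4) = -2 + (3 + 4) = -2 + 7 = 5)
P(Z) = Z*(5 + Z) (P(Z) = Z*(Z + 5) = Z*(5 + Z))
l(F) = 2/(-11 + 2*F) (l(F) = 2/(-9 + (F + (F - 2))) = 2/(-9 + (F + (-2 + F))) = 2/(-9 + (-2 + 2*F)) = 2/(-11 + 2*F))
J(p) = -2/(19*p) (J(p) = (2/(-11 + 2*(-(5 - 1))))/p = (2/(-11 + 2*(-1*4)))/p = (2/(-11 + 2*(-4)))/p = (2/(-11 - 8))/p = (2/(-19))/p = (2*(-1/19))/p = -2/(19*p))
3762*J(-3) = 3762*(-2/19/(-3)) = 3762*(-2/19*(-⅓)) = 3762*(2/57) = 132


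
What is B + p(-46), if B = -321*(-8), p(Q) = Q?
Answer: 2522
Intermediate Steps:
B = 2568
B + p(-46) = 2568 - 46 = 2522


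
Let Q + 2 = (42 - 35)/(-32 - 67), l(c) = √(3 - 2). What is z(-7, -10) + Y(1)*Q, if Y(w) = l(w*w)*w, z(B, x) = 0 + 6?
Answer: 389/99 ≈ 3.9293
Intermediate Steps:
z(B, x) = 6
l(c) = 1 (l(c) = √1 = 1)
Y(w) = w (Y(w) = 1*w = w)
Q = -205/99 (Q = -2 + (42 - 35)/(-32 - 67) = -2 + 7/(-99) = -2 + 7*(-1/99) = -2 - 7/99 = -205/99 ≈ -2.0707)
z(-7, -10) + Y(1)*Q = 6 + 1*(-205/99) = 6 - 205/99 = 389/99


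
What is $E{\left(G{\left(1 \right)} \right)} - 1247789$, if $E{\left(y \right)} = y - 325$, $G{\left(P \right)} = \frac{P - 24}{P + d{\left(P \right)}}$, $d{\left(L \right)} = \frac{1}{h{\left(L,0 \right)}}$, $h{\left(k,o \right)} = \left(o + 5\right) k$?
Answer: $- \frac{7488799}{6} \approx -1.2481 \cdot 10^{6}$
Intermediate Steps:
$h{\left(k,o \right)} = k \left(5 + o\right)$ ($h{\left(k,o \right)} = \left(5 + o\right) k = k \left(5 + o\right)$)
$d{\left(L \right)} = \frac{1}{5 L}$ ($d{\left(L \right)} = \frac{1}{L \left(5 + 0\right)} = \frac{1}{L 5} = \frac{1}{5 L}$)
$G{\left(P \right)} = \frac{-24 + P}{P + \frac{1}{5 P}}$ ($G{\left(P \right)} = \frac{P - 24}{P + \frac{1}{5 P}} = \frac{-24 + P}{P + \frac{1}{5 P}}$)
$E{\left(y \right)} = -325 + y$ ($E{\left(y \right)} = y - 325 = -325 + y$)
$E{\left(G{\left(1 \right)} \right)} - 1247789 = \left(-325 + 5 \cdot 1 \frac{1}{1 + 5 \cdot 1^{2}} \left(-24 + 1\right)\right) - 1247789 = \left(-325 + 5 \cdot 1 \frac{1}{1 + 5 \cdot 1} \left(-23\right)\right) - 1247789 = \left(-325 + 5 \cdot 1 \frac{1}{1 + 5} \left(-23\right)\right) - 1247789 = \left(-325 + 5 \cdot 1 \cdot \frac{1}{6} \left(-23\right)\right) - 1247789 = \left(-325 - \frac{115}{6}\right) - 1247789 = - \frac{2065}{6} - 1247789 = - \frac{7488799}{6}$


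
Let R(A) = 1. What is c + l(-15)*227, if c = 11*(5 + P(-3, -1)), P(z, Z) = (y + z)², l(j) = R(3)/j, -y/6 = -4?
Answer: 73363/15 ≈ 4890.9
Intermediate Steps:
y = 24 (y = -6*(-4) = 24)
l(j) = 1/j
P(z, Z) = (24 + z)²
c = 4906 (c = 11*(5 + (24 - 3)²) = 11*(5 + 21²) = 11*(5 + 441) = 11*446 = 4906)
c + l(-15)*227 = 4906 + 227/(-15) = 4906 - 1/15*227 = 4906 - 227/15 = 73363/15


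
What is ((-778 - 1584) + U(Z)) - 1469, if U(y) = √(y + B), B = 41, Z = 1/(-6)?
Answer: -3831 + 7*√30/6 ≈ -3824.6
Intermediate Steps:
Z = -⅙ ≈ -0.16667
U(y) = √(41 + y) (U(y) = √(y + 41) = √(41 + y))
((-778 - 1584) + U(Z)) - 1469 = ((-778 - 1584) + √(41 - ⅙)) - 1469 = (-2362 + √(245/6)) - 1469 = (-2362 + 7*√30/6) - 1469 = -3831 + 7*√30/6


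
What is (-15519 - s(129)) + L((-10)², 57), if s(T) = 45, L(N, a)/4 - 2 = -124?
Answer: -16052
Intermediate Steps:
L(N, a) = -488 (L(N, a) = 8 + 4*(-124) = 8 - 496 = -488)
(-15519 - s(129)) + L((-10)², 57) = (-15519 - 1*45) - 488 = (-15519 - 45) - 488 = -15564 - 488 = -16052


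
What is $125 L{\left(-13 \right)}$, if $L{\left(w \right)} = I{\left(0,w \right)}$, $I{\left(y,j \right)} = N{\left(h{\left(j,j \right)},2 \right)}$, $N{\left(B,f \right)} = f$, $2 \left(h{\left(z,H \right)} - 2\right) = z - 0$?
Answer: $250$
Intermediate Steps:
$h{\left(z,H \right)} = 2 + \frac{z}{2}$ ($h{\left(z,H \right)} = 2 + \frac{z - 0}{2} = 2 + \frac{z + 0}{2} = 2 + \frac{z}{2}$)
$I{\left(y,j \right)} = 2$
$L{\left(w \right)} = 2$
$125 L{\left(-13 \right)} = 125 \cdot 2 = 250$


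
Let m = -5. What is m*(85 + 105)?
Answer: -950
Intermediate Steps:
m*(85 + 105) = -5*(85 + 105) = -5*190 = -950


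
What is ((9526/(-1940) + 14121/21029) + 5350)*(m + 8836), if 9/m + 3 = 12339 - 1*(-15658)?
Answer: 26972462030985042799/571025251220 ≈ 4.7235e+7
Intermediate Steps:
m = 9/27994 (m = 9/(-3 + (12339 - 1*(-15658))) = 9/(-3 + (12339 + 15658)) = 9/(-3 + 27997) = 9/27994 ≈ 0.00032150)
((9526/(-1940) + 14121/21029) + 5350)*(m + 8836) = ((9526/(-1940) + 14121/21029) + 5350)*(9/27994 + 8836) = ((9526*(-1/1940) + 14121*(1/21029)) + 5350)*(247354993/27994) = ((-4763/970 + 14121/21029) + 5350)*(247354993/27994) = (-86463757/20398130 + 5350)*(247354993/27994) = (109043531743/20398130)*(247354993/27994) = 26972462030985042799/571025251220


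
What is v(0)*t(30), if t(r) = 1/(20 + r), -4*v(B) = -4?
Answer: 1/50 ≈ 0.020000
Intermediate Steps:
v(B) = 1 (v(B) = -¼*(-4) = 1)
v(0)*t(30) = 1/(20 + 30) = 1/50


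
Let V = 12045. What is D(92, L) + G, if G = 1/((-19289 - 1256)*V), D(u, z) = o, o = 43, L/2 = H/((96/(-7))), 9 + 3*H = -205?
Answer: 10640974574/247464525 ≈ 43.000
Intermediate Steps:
H = -214/3 (H = -3 + (1/3)*(-205) = -3 - 205/3 = -214/3 ≈ -71.333)
L = 749/72 (L = 2*(-214/(3*(96/(-7)))) = 2*(-214/(3*(96*(-1/7)))) = 2*(-214/(3*(-96/7))) = 2*(-214/3*(-7/96)) = 2*(749/144) = 749/72 ≈ 10.403)
D(u, z) = 43
G = -1/247464525 (G = 1/(-19289 - 1256*12045) = (1/12045)/(-20545) = -1/20545*1/12045 = -1/247464525 ≈ -4.0410e-9)
D(92, L) + G = 43 - 1/247464525 = 10640974574/247464525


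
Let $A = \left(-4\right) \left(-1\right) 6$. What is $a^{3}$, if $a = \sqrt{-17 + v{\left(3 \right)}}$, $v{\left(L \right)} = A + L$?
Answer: $10 \sqrt{10} \approx 31.623$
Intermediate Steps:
$A = 24$ ($A = 4 \cdot 6 = 24$)
$v{\left(L \right)} = 24 + L$
$a = \sqrt{10}$ ($a = \sqrt{-17 + \left(24 + 3\right)} = \sqrt{-17 + 27} = \sqrt{10} \approx 3.1623$)
$a^{3} = \left(\sqrt{10}\right)^{3} = 10 \sqrt{10}$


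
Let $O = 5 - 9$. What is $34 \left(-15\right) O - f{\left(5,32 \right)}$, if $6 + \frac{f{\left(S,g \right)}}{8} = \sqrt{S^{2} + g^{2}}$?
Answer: $2088 - 8 \sqrt{1049} \approx 1828.9$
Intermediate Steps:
$O = -4$
$f{\left(S,g \right)} = -48 + 8 \sqrt{S^{2} + g^{2}}$
$34 \left(-15\right) O - f{\left(5,32 \right)} = 34 \left(-15\right) \left(-4\right) - \left(-48 + 8 \sqrt{5^{2} + 32^{2}}\right) = \left(-510\right) \left(-4\right) - \left(-48 + 8 \sqrt{25 + 1024}\right) = 2040 - \left(-48 + 8 \sqrt{1049}\right) = 2040 + \left(48 - 8 \sqrt{1049}\right) = 2088 - 8 \sqrt{1049}$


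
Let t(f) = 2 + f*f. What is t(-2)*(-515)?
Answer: -3090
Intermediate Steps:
t(f) = 2 + f²
t(-2)*(-515) = (2 + (-2)²)*(-515) = (2 + 4)*(-515) = 6*(-515) = -3090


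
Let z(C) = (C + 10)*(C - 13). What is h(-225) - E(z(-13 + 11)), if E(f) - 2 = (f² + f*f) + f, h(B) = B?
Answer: -28907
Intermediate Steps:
z(C) = (-13 + C)*(10 + C) (z(C) = (10 + C)*(-13 + C) = (-13 + C)*(10 + C))
E(f) = 2 + f + 2*f² (E(f) = 2 + ((f² + f*f) + f) = 2 + ((f² + f²) + f) = 2 + (2*f² + f) = 2 + (f + 2*f²) = 2 + f + 2*f²)
h(-225) - E(z(-13 + 11)) = -225 - (2 + (-130 + (-13 + 11)² - 3*(-13 + 11)) + 2*(-130 + (-13 + 11)² - 3*(-13 + 11))²) = -225 - (2 + (-130 + (-2)² - 3*(-2)) + 2*(-130 + (-2)² - 3*(-2))²) = -225 - (2 + (-130 + 4 + 6) + 2*(-130 + 4 + 6)²) = -225 - (2 - 120 + 2*(-120)²) = -225 - (2 - 120 + 2*14400) = -225 - (2 - 120 + 28800) = -225 - 1*28682 = -225 - 28682 = -28907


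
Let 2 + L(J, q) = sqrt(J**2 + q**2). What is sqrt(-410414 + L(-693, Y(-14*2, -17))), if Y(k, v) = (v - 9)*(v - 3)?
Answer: sqrt(-410416 + sqrt(750649)) ≈ 639.96*I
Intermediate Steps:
Y(k, v) = (-9 + v)*(-3 + v)
L(J, q) = -2 + sqrt(J**2 + q**2)
sqrt(-410414 + L(-693, Y(-14*2, -17))) = sqrt(-410414 + (-2 + sqrt((-693)**2 + (27 + (-17)**2 - 12*(-17))**2))) = sqrt(-410414 + (-2 + sqrt(480249 + (27 + 289 + 204)**2))) = sqrt(-410414 + (-2 + sqrt(480249 + 520**2))) = sqrt(-410414 + (-2 + sqrt(480249 + 270400))) = sqrt(-410414 + (-2 + sqrt(750649))) = sqrt(-410416 + sqrt(750649))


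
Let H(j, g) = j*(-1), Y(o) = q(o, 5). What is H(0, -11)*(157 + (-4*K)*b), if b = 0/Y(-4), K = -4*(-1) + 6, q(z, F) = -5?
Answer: 0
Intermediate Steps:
Y(o) = -5
K = 10 (K = 4 + 6 = 10)
b = 0 (b = 0/(-5) = 0*(-1/5) = 0)
H(j, g) = -j
H(0, -11)*(157 + (-4*K)*b) = (-1*0)*(157 - 4*10*0) = 0*(157 - 40*0) = 0*(157 + 0) = 0*157 = 0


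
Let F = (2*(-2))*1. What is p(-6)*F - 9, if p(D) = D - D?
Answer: -9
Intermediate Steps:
p(D) = 0
F = -4 (F = -4*1 = -4)
p(-6)*F - 9 = 0*(-4) - 9 = 0 - 9 = -9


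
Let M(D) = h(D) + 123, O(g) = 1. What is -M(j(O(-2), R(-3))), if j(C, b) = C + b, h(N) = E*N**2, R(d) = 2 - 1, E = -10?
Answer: -83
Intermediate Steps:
R(d) = 1
h(N) = -10*N**2
M(D) = 123 - 10*D**2 (M(D) = -10*D**2 + 123 = 123 - 10*D**2)
-M(j(O(-2), R(-3))) = -(123 - 10*(1 + 1)**2) = -(123 - 10*2**2) = -(123 - 10*4) = -(123 - 40) = -1*83 = -83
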